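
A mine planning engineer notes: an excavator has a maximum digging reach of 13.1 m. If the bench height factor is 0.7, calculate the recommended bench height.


Bench height = reach * factor
= 13.1 * 0.7
= 9.17 m

9.17 m


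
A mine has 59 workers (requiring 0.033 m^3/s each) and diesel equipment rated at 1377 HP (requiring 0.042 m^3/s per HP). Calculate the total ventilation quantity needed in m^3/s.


Airflow for workers:
Q_people = 59 * 0.033 = 1.947 m^3/s
Airflow for diesel equipment:
Q_diesel = 1377 * 0.042 = 57.834 m^3/s
Total ventilation:
Q_total = 1.947 + 57.834
= 59.781 m^3/s

59.781 m^3/s


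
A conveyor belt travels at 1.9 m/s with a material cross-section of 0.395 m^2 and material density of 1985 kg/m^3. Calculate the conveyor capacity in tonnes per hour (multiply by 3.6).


Volumetric flow = speed * area
= 1.9 * 0.395 = 0.7505 m^3/s
Mass flow = volumetric * density
= 0.7505 * 1985 = 1489.7425 kg/s
Convert to t/h: multiply by 3.6
Capacity = 1489.7425 * 3.6
= 5363.073 t/h

5363.073 t/h


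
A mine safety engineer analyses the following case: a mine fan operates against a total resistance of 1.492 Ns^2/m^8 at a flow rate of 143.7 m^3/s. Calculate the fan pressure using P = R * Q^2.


30809.3375 Pa

Compute Q^2:
Q^2 = 143.7^2 = 20649.69
Compute pressure:
P = R * Q^2 = 1.492 * 20649.69
= 30809.3375 Pa


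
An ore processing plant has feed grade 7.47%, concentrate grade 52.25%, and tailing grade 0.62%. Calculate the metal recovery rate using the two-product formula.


Using the two-product formula:
R = 100 * c * (f - t) / (f * (c - t))
Numerator = 100 * 52.25 * (7.47 - 0.62)
= 100 * 52.25 * 6.85
= 35791.25
Denominator = 7.47 * (52.25 - 0.62)
= 7.47 * 51.63
= 385.6761
R = 35791.25 / 385.6761
= 92.8013%

92.8013%


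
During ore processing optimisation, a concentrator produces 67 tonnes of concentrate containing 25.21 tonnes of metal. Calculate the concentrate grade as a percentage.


Grade = (metal in concentrate / concentrate mass) * 100
= (25.21 / 67) * 100
= 0.3762686567 * 100
= 37.6269%

37.6269%


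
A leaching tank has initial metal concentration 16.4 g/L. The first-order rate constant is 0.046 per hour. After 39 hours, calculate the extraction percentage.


83.3706%

Compute the exponent:
-k * t = -0.046 * 39 = -1.794
Remaining concentration:
C = 16.4 * exp(-1.794)
= 16.4 * 0.1662936629
= 2.727216071 g/L
Extracted = 16.4 - 2.727216071 = 13.67278393 g/L
Extraction % = 13.67278393 / 16.4 * 100
= 83.3706%


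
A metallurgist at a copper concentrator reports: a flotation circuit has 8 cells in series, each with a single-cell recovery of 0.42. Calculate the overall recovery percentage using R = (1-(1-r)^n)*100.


98.7194%

Complement of single-cell recovery:
1 - r = 1 - 0.42 = 0.58
Raise to power n:
(1 - r)^8 = 0.58^8 = 0.01280630817
Overall recovery:
R = (1 - 0.01280630817) * 100
= 98.7194%


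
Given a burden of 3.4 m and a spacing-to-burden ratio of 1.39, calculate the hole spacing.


Spacing = burden * ratio
= 3.4 * 1.39
= 4.726 m

4.726 m


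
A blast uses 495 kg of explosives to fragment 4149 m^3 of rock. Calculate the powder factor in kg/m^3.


Powder factor = explosive mass / rock volume
= 495 / 4149
= 0.1193 kg/m^3

0.1193 kg/m^3


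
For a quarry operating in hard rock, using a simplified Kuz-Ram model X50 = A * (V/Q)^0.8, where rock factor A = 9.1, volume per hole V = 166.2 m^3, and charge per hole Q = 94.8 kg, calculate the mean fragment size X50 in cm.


Compute V/Q:
V/Q = 166.2 / 94.8 = 1.753164557
Raise to the power 0.8:
(V/Q)^0.8 = 1.753164557^0.8 = 1.566960849
Multiply by A:
X50 = 9.1 * 1.566960849
= 14.2593 cm

14.2593 cm


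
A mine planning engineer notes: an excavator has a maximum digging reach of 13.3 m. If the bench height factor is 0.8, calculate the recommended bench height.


Bench height = reach * factor
= 13.3 * 0.8
= 10.64 m

10.64 m


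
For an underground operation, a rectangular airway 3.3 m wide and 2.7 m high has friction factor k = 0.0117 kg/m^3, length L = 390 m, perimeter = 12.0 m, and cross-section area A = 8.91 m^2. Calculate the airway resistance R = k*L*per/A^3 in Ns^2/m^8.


Compute the numerator:
k * L * per = 0.0117 * 390 * 12.0
= 54.756
Compute the denominator:
A^3 = 8.91^3 = 707.347971
Resistance:
R = 54.756 / 707.347971
= 0.0774 Ns^2/m^8

0.0774 Ns^2/m^8


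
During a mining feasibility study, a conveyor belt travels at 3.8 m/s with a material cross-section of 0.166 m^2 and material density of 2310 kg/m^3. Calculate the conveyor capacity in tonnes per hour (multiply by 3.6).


Volumetric flow = speed * area
= 3.8 * 0.166 = 0.6308 m^3/s
Mass flow = volumetric * density
= 0.6308 * 2310 = 1457.148 kg/s
Convert to t/h: multiply by 3.6
Capacity = 1457.148 * 3.6
= 5245.7328 t/h

5245.7328 t/h


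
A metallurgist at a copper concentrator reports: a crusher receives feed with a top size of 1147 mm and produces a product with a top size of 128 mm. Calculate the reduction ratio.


8.9609

Reduction ratio = feed size / product size
= 1147 / 128
= 8.9609


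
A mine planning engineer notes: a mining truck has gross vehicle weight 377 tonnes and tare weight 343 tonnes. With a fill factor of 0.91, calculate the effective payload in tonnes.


30.94 tonnes

Maximum payload = gross - tare
= 377 - 343 = 34 tonnes
Effective payload = max payload * fill factor
= 34 * 0.91
= 30.94 tonnes


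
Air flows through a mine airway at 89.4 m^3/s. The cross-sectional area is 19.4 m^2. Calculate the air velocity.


4.6082 m/s

Velocity = flow rate / cross-sectional area
= 89.4 / 19.4
= 4.6082 m/s


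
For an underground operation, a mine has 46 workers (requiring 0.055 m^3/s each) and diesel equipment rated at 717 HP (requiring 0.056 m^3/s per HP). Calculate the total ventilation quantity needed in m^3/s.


42.682 m^3/s

Airflow for workers:
Q_people = 46 * 0.055 = 2.53 m^3/s
Airflow for diesel equipment:
Q_diesel = 717 * 0.056 = 40.152 m^3/s
Total ventilation:
Q_total = 2.53 + 40.152
= 42.682 m^3/s


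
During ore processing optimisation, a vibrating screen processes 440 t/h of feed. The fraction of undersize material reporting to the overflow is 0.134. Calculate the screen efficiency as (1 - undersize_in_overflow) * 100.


86.6%

Screen efficiency = (1 - fraction of undersize in overflow) * 100
= (1 - 0.134) * 100
= 0.866 * 100
= 86.6%


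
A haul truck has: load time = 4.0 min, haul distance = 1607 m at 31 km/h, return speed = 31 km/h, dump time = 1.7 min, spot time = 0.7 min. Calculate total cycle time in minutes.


Convert haul speed to m/min: 31 * 1000/60 = 516.6666667 m/min
Haul time = 1607 / 516.6666667 = 3.110322581 min
Convert return speed to m/min: 31 * 1000/60 = 516.6666667 m/min
Return time = 1607 / 516.6666667 = 3.110322581 min
Total cycle time:
= 4.0 + 3.110322581 + 1.7 + 3.110322581 + 0.7
= 12.6206 min

12.6206 min


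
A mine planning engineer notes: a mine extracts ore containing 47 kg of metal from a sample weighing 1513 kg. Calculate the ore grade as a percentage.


Ore grade = (metal mass / ore mass) * 100
= (47 / 1513) * 100
= 0.03106411104 * 100
= 3.1064%

3.1064%


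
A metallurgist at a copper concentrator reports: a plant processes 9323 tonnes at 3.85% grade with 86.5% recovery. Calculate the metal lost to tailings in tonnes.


48.4563 tonnes

Total metal in feed:
= 9323 * 3.85 / 100 = 358.9355 tonnes
Metal recovered:
= 358.9355 * 86.5 / 100 = 310.4792075 tonnes
Metal lost to tailings:
= 358.9355 - 310.4792075
= 48.4563 tonnes


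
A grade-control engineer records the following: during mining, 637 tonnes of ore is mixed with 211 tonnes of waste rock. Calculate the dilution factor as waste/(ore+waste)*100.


24.8821%

Total material = ore + waste
= 637 + 211 = 848 tonnes
Dilution = waste / total * 100
= 211 / 848 * 100
= 0.2488207547 * 100
= 24.8821%


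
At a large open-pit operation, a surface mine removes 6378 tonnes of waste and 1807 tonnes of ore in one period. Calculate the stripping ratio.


3.5296

Stripping ratio = waste tonnage / ore tonnage
= 6378 / 1807
= 3.5296


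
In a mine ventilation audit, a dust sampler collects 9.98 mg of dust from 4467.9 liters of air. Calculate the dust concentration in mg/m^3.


2.2337 mg/m^3

Convert liters to m^3: 1 m^3 = 1000 L
Concentration = mass / volume * 1000
= 9.98 / 4467.9 * 1000
= 0.002233711587 * 1000
= 2.2337 mg/m^3


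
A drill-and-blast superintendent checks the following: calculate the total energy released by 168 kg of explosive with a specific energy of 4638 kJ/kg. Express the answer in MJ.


779.184 MJ

Energy = mass * specific_energy / 1000
= 168 * 4638 / 1000
= 779184 / 1000
= 779.184 MJ


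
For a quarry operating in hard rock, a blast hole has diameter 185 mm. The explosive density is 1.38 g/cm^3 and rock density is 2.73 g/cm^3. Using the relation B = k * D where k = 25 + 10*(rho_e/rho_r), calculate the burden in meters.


First, compute k:
rho_e / rho_r = 1.38 / 2.73 = 0.5054945055
k = 25 + 10 * 0.5054945055 = 30.05494505
Then, compute burden:
B = k * D / 1000 = 30.05494505 * 185 / 1000
= 5560.164835 / 1000
= 5.5602 m

5.5602 m


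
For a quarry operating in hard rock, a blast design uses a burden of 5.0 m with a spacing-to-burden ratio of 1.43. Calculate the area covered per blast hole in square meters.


First, find the spacing:
Spacing = burden * ratio = 5.0 * 1.43
= 7.15 m
Then, calculate the area:
Area = burden * spacing = 5.0 * 7.15
= 35.75 m^2

35.75 m^2


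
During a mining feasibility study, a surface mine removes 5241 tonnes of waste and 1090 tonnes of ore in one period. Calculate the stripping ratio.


4.8083

Stripping ratio = waste tonnage / ore tonnage
= 5241 / 1090
= 4.8083


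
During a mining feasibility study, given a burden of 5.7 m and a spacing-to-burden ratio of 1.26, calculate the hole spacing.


Spacing = burden * ratio
= 5.7 * 1.26
= 7.182 m

7.182 m


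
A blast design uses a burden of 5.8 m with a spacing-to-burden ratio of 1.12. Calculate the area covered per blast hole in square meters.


First, find the spacing:
Spacing = burden * ratio = 5.8 * 1.12
= 6.496 m
Then, calculate the area:
Area = burden * spacing = 5.8 * 6.496
= 37.6768 m^2

37.6768 m^2


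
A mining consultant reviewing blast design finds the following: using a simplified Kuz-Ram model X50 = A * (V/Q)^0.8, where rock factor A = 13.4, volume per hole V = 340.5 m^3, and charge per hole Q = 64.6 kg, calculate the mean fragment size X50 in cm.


Compute V/Q:
V/Q = 340.5 / 64.6 = 5.270897833
Raise to the power 0.8:
(V/Q)^0.8 = 5.270897833^0.8 = 3.780138208
Multiply by A:
X50 = 13.4 * 3.780138208
= 50.6539 cm

50.6539 cm


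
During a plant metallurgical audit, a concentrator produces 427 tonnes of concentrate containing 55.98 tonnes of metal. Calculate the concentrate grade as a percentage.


13.1101%

Grade = (metal in concentrate / concentrate mass) * 100
= (55.98 / 427) * 100
= 0.1311007026 * 100
= 13.1101%


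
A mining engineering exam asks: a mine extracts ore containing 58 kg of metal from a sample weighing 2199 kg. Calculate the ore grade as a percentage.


Ore grade = (metal mass / ore mass) * 100
= (58 / 2199) * 100
= 0.02637562528 * 100
= 2.6376%

2.6376%


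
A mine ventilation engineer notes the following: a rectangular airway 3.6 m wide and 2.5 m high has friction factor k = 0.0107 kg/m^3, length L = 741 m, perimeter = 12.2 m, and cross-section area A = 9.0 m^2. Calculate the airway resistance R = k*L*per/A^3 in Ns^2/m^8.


0.1327 Ns^2/m^8

Compute the numerator:
k * L * per = 0.0107 * 741 * 12.2
= 96.73014
Compute the denominator:
A^3 = 9.0^3 = 729
Resistance:
R = 96.73014 / 729
= 0.1327 Ns^2/m^8


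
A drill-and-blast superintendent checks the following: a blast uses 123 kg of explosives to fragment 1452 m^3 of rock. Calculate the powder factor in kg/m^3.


0.0847 kg/m^3

Powder factor = explosive mass / rock volume
= 123 / 1452
= 0.0847 kg/m^3


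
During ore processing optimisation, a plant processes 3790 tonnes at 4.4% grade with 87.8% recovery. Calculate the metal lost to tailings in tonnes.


Total metal in feed:
= 3790 * 4.4 / 100 = 166.76 tonnes
Metal recovered:
= 166.76 * 87.8 / 100 = 146.41528 tonnes
Metal lost to tailings:
= 166.76 - 146.41528
= 20.3447 tonnes

20.3447 tonnes


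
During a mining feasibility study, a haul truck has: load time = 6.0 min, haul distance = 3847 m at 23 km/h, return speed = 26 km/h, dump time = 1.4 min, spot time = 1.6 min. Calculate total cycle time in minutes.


27.9133 min

Convert haul speed to m/min: 23 * 1000/60 = 383.3333333 m/min
Haul time = 3847 / 383.3333333 = 10.03565217 min
Convert return speed to m/min: 26 * 1000/60 = 433.3333333 m/min
Return time = 3847 / 433.3333333 = 8.877692308 min
Total cycle time:
= 6.0 + 10.03565217 + 1.4 + 8.877692308 + 1.6
= 27.9133 min


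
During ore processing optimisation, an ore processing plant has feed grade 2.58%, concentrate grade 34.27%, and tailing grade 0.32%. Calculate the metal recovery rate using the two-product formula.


88.4226%

Using the two-product formula:
R = 100 * c * (f - t) / (f * (c - t))
Numerator = 100 * 34.27 * (2.58 - 0.32)
= 100 * 34.27 * 2.26
= 7745.02
Denominator = 2.58 * (34.27 - 0.32)
= 2.58 * 33.95
= 87.591
R = 7745.02 / 87.591
= 88.4226%


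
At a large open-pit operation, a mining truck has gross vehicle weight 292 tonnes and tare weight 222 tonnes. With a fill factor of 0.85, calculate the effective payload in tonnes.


59.5 tonnes

Maximum payload = gross - tare
= 292 - 222 = 70 tonnes
Effective payload = max payload * fill factor
= 70 * 0.85
= 59.5 tonnes


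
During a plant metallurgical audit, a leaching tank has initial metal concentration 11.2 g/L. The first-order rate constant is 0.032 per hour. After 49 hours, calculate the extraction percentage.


79.1538%

Compute the exponent:
-k * t = -0.032 * 49 = -1.568
Remaining concentration:
C = 11.2 * exp(-1.568)
= 11.2 * 0.2084616891
= 2.334770918 g/L
Extracted = 11.2 - 2.334770918 = 8.865229082 g/L
Extraction % = 8.865229082 / 11.2 * 100
= 79.1538%


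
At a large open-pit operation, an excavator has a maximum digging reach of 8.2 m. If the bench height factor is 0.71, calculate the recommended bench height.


5.822 m

Bench height = reach * factor
= 8.2 * 0.71
= 5.822 m


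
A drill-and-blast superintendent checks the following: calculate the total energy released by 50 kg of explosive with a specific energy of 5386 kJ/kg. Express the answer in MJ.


269.3 MJ

Energy = mass * specific_energy / 1000
= 50 * 5386 / 1000
= 269300 / 1000
= 269.3 MJ


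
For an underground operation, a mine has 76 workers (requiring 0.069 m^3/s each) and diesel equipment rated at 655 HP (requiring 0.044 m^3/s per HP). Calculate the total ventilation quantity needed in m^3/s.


34.064 m^3/s

Airflow for workers:
Q_people = 76 * 0.069 = 5.244 m^3/s
Airflow for diesel equipment:
Q_diesel = 655 * 0.044 = 28.82 m^3/s
Total ventilation:
Q_total = 5.244 + 28.82
= 34.064 m^3/s


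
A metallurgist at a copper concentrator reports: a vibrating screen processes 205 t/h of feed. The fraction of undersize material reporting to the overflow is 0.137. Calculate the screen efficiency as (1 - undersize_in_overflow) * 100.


86.3%

Screen efficiency = (1 - fraction of undersize in overflow) * 100
= (1 - 0.137) * 100
= 0.863 * 100
= 86.3%


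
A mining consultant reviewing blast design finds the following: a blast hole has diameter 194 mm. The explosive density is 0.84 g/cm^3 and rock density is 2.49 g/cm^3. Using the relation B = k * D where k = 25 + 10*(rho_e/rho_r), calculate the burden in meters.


5.5045 m

First, compute k:
rho_e / rho_r = 0.84 / 2.49 = 0.3373493976
k = 25 + 10 * 0.3373493976 = 28.37349398
Then, compute burden:
B = k * D / 1000 = 28.37349398 * 194 / 1000
= 5504.457831 / 1000
= 5.5045 m


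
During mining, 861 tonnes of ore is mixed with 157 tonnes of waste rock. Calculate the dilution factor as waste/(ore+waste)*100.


Total material = ore + waste
= 861 + 157 = 1018 tonnes
Dilution = waste / total * 100
= 157 / 1018 * 100
= 0.1542239686 * 100
= 15.4224%

15.4224%


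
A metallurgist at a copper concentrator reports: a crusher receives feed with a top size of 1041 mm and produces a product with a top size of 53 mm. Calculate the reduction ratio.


19.6415

Reduction ratio = feed size / product size
= 1041 / 53
= 19.6415


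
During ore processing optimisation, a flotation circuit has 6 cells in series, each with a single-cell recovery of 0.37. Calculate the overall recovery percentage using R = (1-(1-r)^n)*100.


Complement of single-cell recovery:
1 - r = 1 - 0.37 = 0.63
Raise to power n:
(1 - r)^6 = 0.63^6 = 0.06252350221
Overall recovery:
R = (1 - 0.06252350221) * 100
= 93.7476%

93.7476%


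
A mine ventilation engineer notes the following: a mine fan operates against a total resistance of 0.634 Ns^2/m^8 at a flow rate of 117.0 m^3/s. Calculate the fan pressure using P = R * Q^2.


8678.826 Pa

Compute Q^2:
Q^2 = 117.0^2 = 13689.0
Compute pressure:
P = R * Q^2 = 0.634 * 13689.0
= 8678.826 Pa


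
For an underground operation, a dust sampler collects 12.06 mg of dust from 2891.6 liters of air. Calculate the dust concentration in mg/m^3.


4.1707 mg/m^3

Convert liters to m^3: 1 m^3 = 1000 L
Concentration = mass / volume * 1000
= 12.06 / 2891.6 * 1000
= 0.004170701342 * 1000
= 4.1707 mg/m^3


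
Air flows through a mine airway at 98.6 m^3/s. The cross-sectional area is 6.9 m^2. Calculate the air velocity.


Velocity = flow rate / cross-sectional area
= 98.6 / 6.9
= 14.2899 m/s

14.2899 m/s


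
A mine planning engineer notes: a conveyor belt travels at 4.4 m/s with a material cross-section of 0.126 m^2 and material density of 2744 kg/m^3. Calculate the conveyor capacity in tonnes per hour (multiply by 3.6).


5476.585 t/h

Volumetric flow = speed * area
= 4.4 * 0.126 = 0.5544 m^3/s
Mass flow = volumetric * density
= 0.5544 * 2744 = 1521.2736 kg/s
Convert to t/h: multiply by 3.6
Capacity = 1521.2736 * 3.6
= 5476.585 t/h


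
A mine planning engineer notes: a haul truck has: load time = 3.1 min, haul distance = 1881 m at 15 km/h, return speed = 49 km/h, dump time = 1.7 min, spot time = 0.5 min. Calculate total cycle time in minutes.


Convert haul speed to m/min: 15 * 1000/60 = 250 m/min
Haul time = 1881 / 250 = 7.524 min
Convert return speed to m/min: 49 * 1000/60 = 816.6666667 m/min
Return time = 1881 / 816.6666667 = 2.303265306 min
Total cycle time:
= 3.1 + 7.524 + 1.7 + 2.303265306 + 0.5
= 15.1273 min

15.1273 min


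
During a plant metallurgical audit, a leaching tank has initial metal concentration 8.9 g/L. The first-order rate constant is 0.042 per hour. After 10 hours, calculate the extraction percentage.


Compute the exponent:
-k * t = -0.042 * 10 = -0.42
Remaining concentration:
C = 8.9 * exp(-0.42)
= 8.9 * 0.6570468198
= 5.847716696 g/L
Extracted = 8.9 - 5.847716696 = 3.052283304 g/L
Extraction % = 3.052283304 / 8.9 * 100
= 34.2953%

34.2953%


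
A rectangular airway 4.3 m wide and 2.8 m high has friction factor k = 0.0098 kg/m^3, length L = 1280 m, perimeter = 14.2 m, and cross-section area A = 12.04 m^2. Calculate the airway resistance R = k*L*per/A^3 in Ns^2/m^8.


0.1021 Ns^2/m^8

Compute the numerator:
k * L * per = 0.0098 * 1280 * 14.2
= 178.1248
Compute the denominator:
A^3 = 12.04^3 = 1745.337664
Resistance:
R = 178.1248 / 1745.337664
= 0.1021 Ns^2/m^8


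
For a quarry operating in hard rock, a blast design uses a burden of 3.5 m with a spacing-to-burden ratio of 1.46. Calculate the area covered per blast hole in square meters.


17.885 m^2

First, find the spacing:
Spacing = burden * ratio = 3.5 * 1.46
= 5.11 m
Then, calculate the area:
Area = burden * spacing = 3.5 * 5.11
= 17.885 m^2


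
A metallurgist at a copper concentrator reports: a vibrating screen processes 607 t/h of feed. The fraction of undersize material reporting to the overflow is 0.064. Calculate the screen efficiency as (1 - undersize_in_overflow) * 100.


93.6%

Screen efficiency = (1 - fraction of undersize in overflow) * 100
= (1 - 0.064) * 100
= 0.936 * 100
= 93.6%


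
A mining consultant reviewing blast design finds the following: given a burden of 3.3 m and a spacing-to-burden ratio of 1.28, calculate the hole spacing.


Spacing = burden * ratio
= 3.3 * 1.28
= 4.224 m

4.224 m


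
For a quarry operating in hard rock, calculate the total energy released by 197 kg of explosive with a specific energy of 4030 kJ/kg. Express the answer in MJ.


Energy = mass * specific_energy / 1000
= 197 * 4030 / 1000
= 793910 / 1000
= 793.91 MJ

793.91 MJ


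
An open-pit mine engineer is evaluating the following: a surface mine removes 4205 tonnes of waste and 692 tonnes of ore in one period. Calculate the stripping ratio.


6.0766

Stripping ratio = waste tonnage / ore tonnage
= 4205 / 692
= 6.0766


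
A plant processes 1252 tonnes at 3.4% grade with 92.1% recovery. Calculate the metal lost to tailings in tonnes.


3.3629 tonnes

Total metal in feed:
= 1252 * 3.4 / 100 = 42.568 tonnes
Metal recovered:
= 42.568 * 92.1 / 100 = 39.205128 tonnes
Metal lost to tailings:
= 42.568 - 39.205128
= 3.3629 tonnes


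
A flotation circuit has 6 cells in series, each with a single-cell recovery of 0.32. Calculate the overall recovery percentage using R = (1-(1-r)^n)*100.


Complement of single-cell recovery:
1 - r = 1 - 0.32 = 0.68
Raise to power n:
(1 - r)^6 = 0.68^6 = 0.09886748262
Overall recovery:
R = (1 - 0.09886748262) * 100
= 90.1133%

90.1133%


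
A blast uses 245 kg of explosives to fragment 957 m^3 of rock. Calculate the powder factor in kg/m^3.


Powder factor = explosive mass / rock volume
= 245 / 957
= 0.256 kg/m^3

0.256 kg/m^3


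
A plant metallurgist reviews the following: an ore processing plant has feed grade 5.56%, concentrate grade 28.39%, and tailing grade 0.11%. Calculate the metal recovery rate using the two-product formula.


98.4029%

Using the two-product formula:
R = 100 * c * (f - t) / (f * (c - t))
Numerator = 100 * 28.39 * (5.56 - 0.11)
= 100 * 28.39 * 5.45
= 15472.55
Denominator = 5.56 * (28.39 - 0.11)
= 5.56 * 28.28
= 157.2368
R = 15472.55 / 157.2368
= 98.4029%


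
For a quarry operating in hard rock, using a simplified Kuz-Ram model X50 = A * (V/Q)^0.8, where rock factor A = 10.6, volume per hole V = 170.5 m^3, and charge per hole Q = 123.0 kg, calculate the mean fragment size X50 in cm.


Compute V/Q:
V/Q = 170.5 / 123.0 = 1.386178862
Raise to the power 0.8:
(V/Q)^0.8 = 1.386178862^0.8 = 1.298540255
Multiply by A:
X50 = 10.6 * 1.298540255
= 13.7645 cm

13.7645 cm


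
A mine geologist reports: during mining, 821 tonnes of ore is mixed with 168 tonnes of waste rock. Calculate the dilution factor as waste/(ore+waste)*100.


Total material = ore + waste
= 821 + 168 = 989 tonnes
Dilution = waste / total * 100
= 168 / 989 * 100
= 0.1698685541 * 100
= 16.9869%

16.9869%


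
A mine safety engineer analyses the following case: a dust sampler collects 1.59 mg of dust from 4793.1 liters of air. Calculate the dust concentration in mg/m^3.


0.3317 mg/m^3

Convert liters to m^3: 1 m^3 = 1000 L
Concentration = mass / volume * 1000
= 1.59 / 4793.1 * 1000
= 0.0003317268574 * 1000
= 0.3317 mg/m^3


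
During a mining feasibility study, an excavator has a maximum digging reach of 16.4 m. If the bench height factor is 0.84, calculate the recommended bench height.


Bench height = reach * factor
= 16.4 * 0.84
= 13.776 m

13.776 m


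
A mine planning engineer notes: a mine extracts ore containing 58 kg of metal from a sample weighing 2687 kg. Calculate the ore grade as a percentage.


2.1585%

Ore grade = (metal mass / ore mass) * 100
= (58 / 2687) * 100
= 0.02158541124 * 100
= 2.1585%


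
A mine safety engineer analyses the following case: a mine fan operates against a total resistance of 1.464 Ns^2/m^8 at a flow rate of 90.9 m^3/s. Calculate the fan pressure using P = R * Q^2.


Compute Q^2:
Q^2 = 90.9^2 = 8262.81
Compute pressure:
P = R * Q^2 = 1.464 * 8262.81
= 12096.7538 Pa

12096.7538 Pa


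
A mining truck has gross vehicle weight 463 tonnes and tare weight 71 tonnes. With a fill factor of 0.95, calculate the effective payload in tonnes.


372.4 tonnes

Maximum payload = gross - tare
= 463 - 71 = 392 tonnes
Effective payload = max payload * fill factor
= 392 * 0.95
= 372.4 tonnes


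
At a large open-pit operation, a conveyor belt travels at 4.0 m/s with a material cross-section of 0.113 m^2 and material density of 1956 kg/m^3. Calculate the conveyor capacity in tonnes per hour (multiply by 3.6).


Volumetric flow = speed * area
= 4.0 * 0.113 = 0.452 m^3/s
Mass flow = volumetric * density
= 0.452 * 1956 = 884.112 kg/s
Convert to t/h: multiply by 3.6
Capacity = 884.112 * 3.6
= 3182.8032 t/h

3182.8032 t/h


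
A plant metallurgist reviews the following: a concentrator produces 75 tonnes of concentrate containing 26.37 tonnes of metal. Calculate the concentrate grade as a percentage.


35.16%

Grade = (metal in concentrate / concentrate mass) * 100
= (26.37 / 75) * 100
= 0.3516 * 100
= 35.16%


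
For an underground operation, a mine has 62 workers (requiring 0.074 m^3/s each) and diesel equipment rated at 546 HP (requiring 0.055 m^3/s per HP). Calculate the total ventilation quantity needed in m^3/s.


34.618 m^3/s

Airflow for workers:
Q_people = 62 * 0.074 = 4.588 m^3/s
Airflow for diesel equipment:
Q_diesel = 546 * 0.055 = 30.03 m^3/s
Total ventilation:
Q_total = 4.588 + 30.03
= 34.618 m^3/s


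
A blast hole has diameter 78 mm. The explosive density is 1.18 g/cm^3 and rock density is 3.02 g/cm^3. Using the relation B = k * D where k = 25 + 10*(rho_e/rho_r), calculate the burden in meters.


First, compute k:
rho_e / rho_r = 1.18 / 3.02 = 0.3907284768
k = 25 + 10 * 0.3907284768 = 28.90728477
Then, compute burden:
B = k * D / 1000 = 28.90728477 * 78 / 1000
= 2254.768212 / 1000
= 2.2548 m

2.2548 m


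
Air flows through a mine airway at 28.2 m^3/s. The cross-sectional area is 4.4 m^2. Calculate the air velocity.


Velocity = flow rate / cross-sectional area
= 28.2 / 4.4
= 6.4091 m/s

6.4091 m/s


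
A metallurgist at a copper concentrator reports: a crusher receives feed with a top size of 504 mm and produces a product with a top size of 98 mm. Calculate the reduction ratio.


Reduction ratio = feed size / product size
= 504 / 98
= 5.1429

5.1429


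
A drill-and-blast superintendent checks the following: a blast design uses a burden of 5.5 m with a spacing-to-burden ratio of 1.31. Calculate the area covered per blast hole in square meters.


First, find the spacing:
Spacing = burden * ratio = 5.5 * 1.31
= 7.205 m
Then, calculate the area:
Area = burden * spacing = 5.5 * 7.205
= 39.6275 m^2

39.6275 m^2


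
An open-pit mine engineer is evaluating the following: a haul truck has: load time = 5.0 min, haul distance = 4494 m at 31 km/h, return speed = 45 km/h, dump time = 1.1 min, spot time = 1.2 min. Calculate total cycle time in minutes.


Convert haul speed to m/min: 31 * 1000/60 = 516.6666667 m/min
Haul time = 4494 / 516.6666667 = 8.698064516 min
Convert return speed to m/min: 45 * 1000/60 = 750 m/min
Return time = 4494 / 750 = 5.992 min
Total cycle time:
= 5.0 + 8.698064516 + 1.1 + 5.992 + 1.2
= 21.9901 min

21.9901 min


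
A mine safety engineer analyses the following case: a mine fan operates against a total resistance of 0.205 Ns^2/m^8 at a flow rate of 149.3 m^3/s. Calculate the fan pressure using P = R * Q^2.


4569.5505 Pa

Compute Q^2:
Q^2 = 149.3^2 = 22290.49
Compute pressure:
P = R * Q^2 = 0.205 * 22290.49
= 4569.5505 Pa


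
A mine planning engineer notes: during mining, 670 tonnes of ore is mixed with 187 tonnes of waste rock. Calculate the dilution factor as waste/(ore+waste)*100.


21.8203%

Total material = ore + waste
= 670 + 187 = 857 tonnes
Dilution = waste / total * 100
= 187 / 857 * 100
= 0.2182030338 * 100
= 21.8203%


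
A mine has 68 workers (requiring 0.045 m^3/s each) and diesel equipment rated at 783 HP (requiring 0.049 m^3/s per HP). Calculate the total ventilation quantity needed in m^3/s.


41.427 m^3/s

Airflow for workers:
Q_people = 68 * 0.045 = 3.06 m^3/s
Airflow for diesel equipment:
Q_diesel = 783 * 0.049 = 38.367 m^3/s
Total ventilation:
Q_total = 3.06 + 38.367
= 41.427 m^3/s


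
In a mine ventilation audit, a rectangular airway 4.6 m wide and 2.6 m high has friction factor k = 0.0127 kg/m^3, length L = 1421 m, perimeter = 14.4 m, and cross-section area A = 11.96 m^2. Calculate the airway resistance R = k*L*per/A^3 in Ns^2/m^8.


Compute the numerator:
k * L * per = 0.0127 * 1421 * 14.4
= 259.87248
Compute the denominator:
A^3 = 11.96^3 = 1710.777536
Resistance:
R = 259.87248 / 1710.777536
= 0.1519 Ns^2/m^8

0.1519 Ns^2/m^8


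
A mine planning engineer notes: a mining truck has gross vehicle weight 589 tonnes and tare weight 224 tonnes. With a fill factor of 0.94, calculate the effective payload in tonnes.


343.1 tonnes

Maximum payload = gross - tare
= 589 - 224 = 365 tonnes
Effective payload = max payload * fill factor
= 365 * 0.94
= 343.1 tonnes


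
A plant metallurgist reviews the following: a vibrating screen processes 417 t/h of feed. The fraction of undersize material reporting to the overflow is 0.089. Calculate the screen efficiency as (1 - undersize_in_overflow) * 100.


91.1%

Screen efficiency = (1 - fraction of undersize in overflow) * 100
= (1 - 0.089) * 100
= 0.911 * 100
= 91.1%


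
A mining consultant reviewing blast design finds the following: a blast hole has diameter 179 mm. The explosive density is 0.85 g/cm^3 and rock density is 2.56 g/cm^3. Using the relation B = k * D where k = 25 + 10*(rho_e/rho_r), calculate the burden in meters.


5.0693 m

First, compute k:
rho_e / rho_r = 0.85 / 2.56 = 0.33203125
k = 25 + 10 * 0.33203125 = 28.3203125
Then, compute burden:
B = k * D / 1000 = 28.3203125 * 179 / 1000
= 5069.335938 / 1000
= 5.0693 m


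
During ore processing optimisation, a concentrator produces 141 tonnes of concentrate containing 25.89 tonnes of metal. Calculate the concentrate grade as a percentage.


18.3617%

Grade = (metal in concentrate / concentrate mass) * 100
= (25.89 / 141) * 100
= 0.1836170213 * 100
= 18.3617%


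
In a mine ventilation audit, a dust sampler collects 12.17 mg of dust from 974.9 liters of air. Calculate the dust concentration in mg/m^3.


12.4833 mg/m^3

Convert liters to m^3: 1 m^3 = 1000 L
Concentration = mass / volume * 1000
= 12.17 / 974.9 * 1000
= 0.01248333162 * 1000
= 12.4833 mg/m^3


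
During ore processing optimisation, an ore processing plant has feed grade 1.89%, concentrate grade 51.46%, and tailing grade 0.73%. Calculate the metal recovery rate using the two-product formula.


62.2589%

Using the two-product formula:
R = 100 * c * (f - t) / (f * (c - t))
Numerator = 100 * 51.46 * (1.89 - 0.73)
= 100 * 51.46 * 1.16
= 5969.36
Denominator = 1.89 * (51.46 - 0.73)
= 1.89 * 50.73
= 95.8797
R = 5969.36 / 95.8797
= 62.2589%


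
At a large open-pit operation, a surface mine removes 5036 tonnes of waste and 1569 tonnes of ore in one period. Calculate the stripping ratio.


Stripping ratio = waste tonnage / ore tonnage
= 5036 / 1569
= 3.2097

3.2097


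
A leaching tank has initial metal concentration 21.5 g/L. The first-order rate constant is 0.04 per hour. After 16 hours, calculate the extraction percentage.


47.2708%

Compute the exponent:
-k * t = -0.04 * 16 = -0.64
Remaining concentration:
C = 21.5 * exp(-0.64)
= 21.5 * 0.527292424
= 11.33678712 g/L
Extracted = 21.5 - 11.33678712 = 10.16321288 g/L
Extraction % = 10.16321288 / 21.5 * 100
= 47.2708%


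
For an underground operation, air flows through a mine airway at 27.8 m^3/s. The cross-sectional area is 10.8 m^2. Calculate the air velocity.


Velocity = flow rate / cross-sectional area
= 27.8 / 10.8
= 2.5741 m/s

2.5741 m/s


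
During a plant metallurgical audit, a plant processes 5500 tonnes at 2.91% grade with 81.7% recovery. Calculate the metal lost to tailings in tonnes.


Total metal in feed:
= 5500 * 2.91 / 100 = 160.05 tonnes
Metal recovered:
= 160.05 * 81.7 / 100 = 130.76085 tonnes
Metal lost to tailings:
= 160.05 - 130.76085
= 29.2892 tonnes

29.2892 tonnes


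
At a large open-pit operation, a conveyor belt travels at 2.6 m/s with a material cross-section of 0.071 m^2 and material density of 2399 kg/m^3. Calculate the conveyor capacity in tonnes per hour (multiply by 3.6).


Volumetric flow = speed * area
= 2.6 * 0.071 = 0.1846 m^3/s
Mass flow = volumetric * density
= 0.1846 * 2399 = 442.8554 kg/s
Convert to t/h: multiply by 3.6
Capacity = 442.8554 * 3.6
= 1594.2794 t/h

1594.2794 t/h


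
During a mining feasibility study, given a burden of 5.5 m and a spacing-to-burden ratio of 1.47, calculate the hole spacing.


Spacing = burden * ratio
= 5.5 * 1.47
= 8.085 m

8.085 m


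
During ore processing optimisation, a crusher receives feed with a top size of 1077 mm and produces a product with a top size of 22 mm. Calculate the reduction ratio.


Reduction ratio = feed size / product size
= 1077 / 22
= 48.9545

48.9545


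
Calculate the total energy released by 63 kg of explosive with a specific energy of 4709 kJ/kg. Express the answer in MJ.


296.667 MJ

Energy = mass * specific_energy / 1000
= 63 * 4709 / 1000
= 296667 / 1000
= 296.667 MJ


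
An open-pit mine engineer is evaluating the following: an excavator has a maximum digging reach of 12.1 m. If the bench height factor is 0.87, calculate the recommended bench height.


10.527 m

Bench height = reach * factor
= 12.1 * 0.87
= 10.527 m


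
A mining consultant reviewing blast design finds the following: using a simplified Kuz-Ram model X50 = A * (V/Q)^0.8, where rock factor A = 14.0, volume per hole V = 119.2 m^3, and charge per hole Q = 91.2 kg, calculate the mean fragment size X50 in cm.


Compute V/Q:
V/Q = 119.2 / 91.2 = 1.307017544
Raise to the power 0.8:
(V/Q)^0.8 = 1.307017544^0.8 = 1.238868281
Multiply by A:
X50 = 14.0 * 1.238868281
= 17.3442 cm

17.3442 cm


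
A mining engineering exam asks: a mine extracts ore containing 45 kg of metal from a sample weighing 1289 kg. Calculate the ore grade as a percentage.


Ore grade = (metal mass / ore mass) * 100
= (45 / 1289) * 100
= 0.03491078355 * 100
= 3.4911%

3.4911%


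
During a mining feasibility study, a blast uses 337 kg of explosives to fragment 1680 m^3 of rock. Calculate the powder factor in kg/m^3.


0.2006 kg/m^3

Powder factor = explosive mass / rock volume
= 337 / 1680
= 0.2006 kg/m^3


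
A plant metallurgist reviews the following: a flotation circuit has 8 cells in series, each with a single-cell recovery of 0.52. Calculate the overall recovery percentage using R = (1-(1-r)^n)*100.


99.7182%

Complement of single-cell recovery:
1 - r = 1 - 0.52 = 0.48
Raise to power n:
(1 - r)^8 = 0.48^8 = 0.002817928043
Overall recovery:
R = (1 - 0.002817928043) * 100
= 99.7182%


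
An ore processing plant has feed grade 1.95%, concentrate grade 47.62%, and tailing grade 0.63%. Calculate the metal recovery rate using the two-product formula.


68.5999%

Using the two-product formula:
R = 100 * c * (f - t) / (f * (c - t))
Numerator = 100 * 47.62 * (1.95 - 0.63)
= 100 * 47.62 * 1.32
= 6285.84
Denominator = 1.95 * (47.62 - 0.63)
= 1.95 * 46.99
= 91.6305
R = 6285.84 / 91.6305
= 68.5999%


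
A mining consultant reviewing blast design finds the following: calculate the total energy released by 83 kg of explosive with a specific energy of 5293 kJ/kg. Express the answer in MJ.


439.319 MJ

Energy = mass * specific_energy / 1000
= 83 * 5293 / 1000
= 439319 / 1000
= 439.319 MJ


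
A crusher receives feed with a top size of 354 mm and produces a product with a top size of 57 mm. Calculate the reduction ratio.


6.2105

Reduction ratio = feed size / product size
= 354 / 57
= 6.2105


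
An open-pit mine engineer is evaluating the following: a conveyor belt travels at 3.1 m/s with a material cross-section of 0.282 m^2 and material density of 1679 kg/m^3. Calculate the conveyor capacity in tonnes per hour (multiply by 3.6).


Volumetric flow = speed * area
= 3.1 * 0.282 = 0.8742 m^3/s
Mass flow = volumetric * density
= 0.8742 * 1679 = 1467.7818 kg/s
Convert to t/h: multiply by 3.6
Capacity = 1467.7818 * 3.6
= 5284.0145 t/h

5284.0145 t/h


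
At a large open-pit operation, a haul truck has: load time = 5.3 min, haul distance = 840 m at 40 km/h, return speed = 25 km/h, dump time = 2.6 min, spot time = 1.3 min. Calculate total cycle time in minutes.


Convert haul speed to m/min: 40 * 1000/60 = 666.6666667 m/min
Haul time = 840 / 666.6666667 = 1.26 min
Convert return speed to m/min: 25 * 1000/60 = 416.6666667 m/min
Return time = 840 / 416.6666667 = 2.016 min
Total cycle time:
= 5.3 + 1.26 + 2.6 + 2.016 + 1.3
= 12.476 min

12.476 min


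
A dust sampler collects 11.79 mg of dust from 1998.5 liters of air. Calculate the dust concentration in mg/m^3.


5.8994 mg/m^3

Convert liters to m^3: 1 m^3 = 1000 L
Concentration = mass / volume * 1000
= 11.79 / 1998.5 * 1000
= 0.005899424568 * 1000
= 5.8994 mg/m^3


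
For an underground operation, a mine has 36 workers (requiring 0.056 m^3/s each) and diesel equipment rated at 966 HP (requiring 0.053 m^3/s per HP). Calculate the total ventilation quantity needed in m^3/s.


53.214 m^3/s

Airflow for workers:
Q_people = 36 * 0.056 = 2.016 m^3/s
Airflow for diesel equipment:
Q_diesel = 966 * 0.053 = 51.198 m^3/s
Total ventilation:
Q_total = 2.016 + 51.198
= 53.214 m^3/s


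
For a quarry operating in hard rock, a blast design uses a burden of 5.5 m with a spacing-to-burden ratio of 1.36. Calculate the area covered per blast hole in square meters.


First, find the spacing:
Spacing = burden * ratio = 5.5 * 1.36
= 7.48 m
Then, calculate the area:
Area = burden * spacing = 5.5 * 7.48
= 41.14 m^2

41.14 m^2


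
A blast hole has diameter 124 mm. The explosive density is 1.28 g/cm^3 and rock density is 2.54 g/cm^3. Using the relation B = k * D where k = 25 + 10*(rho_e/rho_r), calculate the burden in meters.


3.7249 m

First, compute k:
rho_e / rho_r = 1.28 / 2.54 = 0.5039370079
k = 25 + 10 * 0.5039370079 = 30.03937008
Then, compute burden:
B = k * D / 1000 = 30.03937008 * 124 / 1000
= 3724.88189 / 1000
= 3.7249 m


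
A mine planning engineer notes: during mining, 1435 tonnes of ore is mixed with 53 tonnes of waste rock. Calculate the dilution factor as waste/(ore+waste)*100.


Total material = ore + waste
= 1435 + 53 = 1488 tonnes
Dilution = waste / total * 100
= 53 / 1488 * 100
= 0.03561827957 * 100
= 3.5618%

3.5618%


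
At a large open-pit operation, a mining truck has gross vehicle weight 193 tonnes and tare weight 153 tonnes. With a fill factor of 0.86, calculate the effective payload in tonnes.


Maximum payload = gross - tare
= 193 - 153 = 40 tonnes
Effective payload = max payload * fill factor
= 40 * 0.86
= 34.4 tonnes

34.4 tonnes


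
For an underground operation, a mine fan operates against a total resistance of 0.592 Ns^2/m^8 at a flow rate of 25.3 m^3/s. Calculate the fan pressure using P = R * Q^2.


378.9333 Pa

Compute Q^2:
Q^2 = 25.3^2 = 640.09
Compute pressure:
P = R * Q^2 = 0.592 * 640.09
= 378.9333 Pa


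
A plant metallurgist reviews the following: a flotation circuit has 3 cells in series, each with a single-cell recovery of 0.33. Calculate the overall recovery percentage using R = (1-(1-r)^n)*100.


Complement of single-cell recovery:
1 - r = 1 - 0.33 = 0.67
Raise to power n:
(1 - r)^3 = 0.67^3 = 0.300763
Overall recovery:
R = (1 - 0.300763) * 100
= 69.9237%

69.9237%


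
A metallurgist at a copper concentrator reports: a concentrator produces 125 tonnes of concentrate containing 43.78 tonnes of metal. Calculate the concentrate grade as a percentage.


35.024%

Grade = (metal in concentrate / concentrate mass) * 100
= (43.78 / 125) * 100
= 0.35024 * 100
= 35.024%
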